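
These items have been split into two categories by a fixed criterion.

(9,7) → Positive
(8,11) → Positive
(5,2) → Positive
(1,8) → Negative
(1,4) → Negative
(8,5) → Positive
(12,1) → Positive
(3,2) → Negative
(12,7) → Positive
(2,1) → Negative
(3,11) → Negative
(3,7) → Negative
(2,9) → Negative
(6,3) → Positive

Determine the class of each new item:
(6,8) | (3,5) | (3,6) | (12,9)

Positive, Negative, Negative, Positive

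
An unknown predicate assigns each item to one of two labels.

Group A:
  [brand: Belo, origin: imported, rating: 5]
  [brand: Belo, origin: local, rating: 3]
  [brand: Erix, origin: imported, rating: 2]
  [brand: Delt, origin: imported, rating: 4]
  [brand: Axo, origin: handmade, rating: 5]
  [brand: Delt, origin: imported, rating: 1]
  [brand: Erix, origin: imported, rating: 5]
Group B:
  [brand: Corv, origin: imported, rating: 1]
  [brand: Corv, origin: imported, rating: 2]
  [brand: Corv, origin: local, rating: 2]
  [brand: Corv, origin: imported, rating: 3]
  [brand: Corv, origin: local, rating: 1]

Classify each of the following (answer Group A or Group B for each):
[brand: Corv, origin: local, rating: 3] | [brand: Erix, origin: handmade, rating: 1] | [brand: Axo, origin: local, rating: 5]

Group B, Group A, Group A

The simplest hypothesis consistent with all the labels is: brand is not Corv.
[brand: Corv, origin: local, rating: 3] → brand is Corv → Group B. [brand: Erix, origin: handmade, rating: 1] → brand is Erix → Group A. [brand: Axo, origin: local, rating: 5] → brand is Axo → Group A.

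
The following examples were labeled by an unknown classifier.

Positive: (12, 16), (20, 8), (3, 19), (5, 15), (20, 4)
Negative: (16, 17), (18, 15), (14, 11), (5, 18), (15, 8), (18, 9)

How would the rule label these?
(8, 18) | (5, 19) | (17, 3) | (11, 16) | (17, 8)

One predicate separates the groups cleanly: sum is even.

Positive, Positive, Positive, Negative, Negative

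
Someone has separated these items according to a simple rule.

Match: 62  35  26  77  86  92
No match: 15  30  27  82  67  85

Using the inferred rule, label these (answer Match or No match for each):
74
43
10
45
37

Match, No match, No match, No match, No match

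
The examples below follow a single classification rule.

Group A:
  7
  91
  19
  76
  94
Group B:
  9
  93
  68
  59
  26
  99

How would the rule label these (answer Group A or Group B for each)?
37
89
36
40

Group A, Group B, Group B, Group A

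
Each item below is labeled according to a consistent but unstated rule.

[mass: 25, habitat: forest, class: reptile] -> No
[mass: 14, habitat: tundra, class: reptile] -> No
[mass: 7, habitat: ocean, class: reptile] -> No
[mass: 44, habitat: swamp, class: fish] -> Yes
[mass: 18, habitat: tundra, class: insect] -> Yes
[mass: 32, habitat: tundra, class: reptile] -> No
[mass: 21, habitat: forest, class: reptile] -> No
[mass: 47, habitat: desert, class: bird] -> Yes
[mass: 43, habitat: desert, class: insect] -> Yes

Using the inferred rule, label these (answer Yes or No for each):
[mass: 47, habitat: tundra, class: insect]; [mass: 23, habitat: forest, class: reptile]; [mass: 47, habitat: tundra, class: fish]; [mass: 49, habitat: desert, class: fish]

Checking candidate rules against both groups, what survives is: class is not reptile.
[mass: 47, habitat: tundra, class: insect] → class is insect → Yes. [mass: 23, habitat: forest, class: reptile] → class is reptile → No. [mass: 47, habitat: tundra, class: fish] → class is fish → Yes. [mass: 49, habitat: desert, class: fish] → class is fish → Yes.

Yes, No, Yes, Yes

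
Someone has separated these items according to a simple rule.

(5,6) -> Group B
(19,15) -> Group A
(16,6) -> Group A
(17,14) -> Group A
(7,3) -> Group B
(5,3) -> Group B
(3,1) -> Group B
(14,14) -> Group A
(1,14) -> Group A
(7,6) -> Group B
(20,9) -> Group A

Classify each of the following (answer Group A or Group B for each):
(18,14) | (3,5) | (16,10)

Group A, Group B, Group A

One predicate separates the groups cleanly: sum ≥ 15.
(18,14): Group A (18+14 = 32).
(3,5): Group B (3+5 = 8).
(16,10): Group A (16+10 = 26).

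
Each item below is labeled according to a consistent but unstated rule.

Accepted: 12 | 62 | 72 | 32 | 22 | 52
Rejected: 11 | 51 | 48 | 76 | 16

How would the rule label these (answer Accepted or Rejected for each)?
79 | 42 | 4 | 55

Rejected, Accepted, Rejected, Rejected

The classifier is using: ends in digit 2.
79 → last digit 9 → Rejected. 42 → last digit 2 → Accepted. 4 → last digit 4 → Rejected. 55 → last digit 5 → Rejected.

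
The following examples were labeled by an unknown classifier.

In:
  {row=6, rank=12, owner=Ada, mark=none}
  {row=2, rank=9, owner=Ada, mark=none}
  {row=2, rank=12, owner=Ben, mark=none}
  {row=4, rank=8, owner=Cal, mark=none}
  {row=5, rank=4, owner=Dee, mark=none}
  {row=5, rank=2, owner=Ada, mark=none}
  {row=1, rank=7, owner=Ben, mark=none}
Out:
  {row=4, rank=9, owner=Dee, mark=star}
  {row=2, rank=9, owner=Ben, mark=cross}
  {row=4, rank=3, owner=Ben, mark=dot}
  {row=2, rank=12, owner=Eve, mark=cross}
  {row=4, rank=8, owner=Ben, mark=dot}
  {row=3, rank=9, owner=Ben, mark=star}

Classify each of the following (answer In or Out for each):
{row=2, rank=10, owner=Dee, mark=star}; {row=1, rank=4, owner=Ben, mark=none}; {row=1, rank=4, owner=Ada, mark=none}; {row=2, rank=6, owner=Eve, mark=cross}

Out, In, In, Out

'In' ⟺ mark is none.
Out: {row=2, rank=10, owner=Dee, mark=star}, since mark is star. In: {row=1, rank=4, owner=Ben, mark=none}, since mark is none. In: {row=1, rank=4, owner=Ada, mark=none}, since mark is none. Out: {row=2, rank=6, owner=Eve, mark=cross}, since mark is cross.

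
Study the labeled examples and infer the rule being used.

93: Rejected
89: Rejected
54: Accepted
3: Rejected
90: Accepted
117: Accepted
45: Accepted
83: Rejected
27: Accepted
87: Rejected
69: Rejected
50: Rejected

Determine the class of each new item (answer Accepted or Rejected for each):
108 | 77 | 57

The common property of the 'Accepted' items is: multiple of 9. No 'Rejected' item has it.
108: 108 = 9·12, has this property → Accepted. 77: 77 = 9·8 + 5, does not fit → Rejected. 57: 57 = 9·6 + 3, does not fit → Rejected.

Accepted, Rejected, Rejected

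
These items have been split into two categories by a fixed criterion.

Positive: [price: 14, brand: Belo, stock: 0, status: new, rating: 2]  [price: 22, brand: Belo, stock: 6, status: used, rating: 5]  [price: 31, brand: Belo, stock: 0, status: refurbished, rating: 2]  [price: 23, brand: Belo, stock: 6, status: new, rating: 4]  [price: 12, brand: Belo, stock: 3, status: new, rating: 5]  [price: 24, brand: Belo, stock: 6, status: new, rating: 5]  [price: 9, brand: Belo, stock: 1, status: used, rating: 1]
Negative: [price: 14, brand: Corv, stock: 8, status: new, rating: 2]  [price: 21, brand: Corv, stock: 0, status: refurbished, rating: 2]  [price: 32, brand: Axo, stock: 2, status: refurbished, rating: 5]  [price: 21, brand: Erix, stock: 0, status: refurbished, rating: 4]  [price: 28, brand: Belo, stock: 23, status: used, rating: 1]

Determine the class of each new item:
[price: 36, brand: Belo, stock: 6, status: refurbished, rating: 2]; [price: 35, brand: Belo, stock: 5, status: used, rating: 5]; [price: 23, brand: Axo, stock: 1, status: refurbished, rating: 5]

The simplest hypothesis consistent with all the labels is: brand is Belo AND stock ≤ 6.

Positive, Positive, Negative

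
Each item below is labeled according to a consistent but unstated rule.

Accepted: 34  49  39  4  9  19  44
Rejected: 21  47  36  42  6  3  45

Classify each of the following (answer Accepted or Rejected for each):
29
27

Accepted, Rejected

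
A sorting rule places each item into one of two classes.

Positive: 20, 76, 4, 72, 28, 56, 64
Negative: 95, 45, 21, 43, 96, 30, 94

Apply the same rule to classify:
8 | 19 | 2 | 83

Rule: multiple of 4 AND at most 76. This holds for each 'Positive' example and fails for each 'Negative' one.
8 → 8 = 4·2, 8 ≤ 76 → Positive. 19 → 19 = 4·4 + 3, 19 ≤ 76 → Negative. 2 → 2 = 4·0 + 2, 2 ≤ 76 → Negative. 83 → 83 = 4·20 + 3, 83 > 76 → Negative.

Positive, Negative, Negative, Negative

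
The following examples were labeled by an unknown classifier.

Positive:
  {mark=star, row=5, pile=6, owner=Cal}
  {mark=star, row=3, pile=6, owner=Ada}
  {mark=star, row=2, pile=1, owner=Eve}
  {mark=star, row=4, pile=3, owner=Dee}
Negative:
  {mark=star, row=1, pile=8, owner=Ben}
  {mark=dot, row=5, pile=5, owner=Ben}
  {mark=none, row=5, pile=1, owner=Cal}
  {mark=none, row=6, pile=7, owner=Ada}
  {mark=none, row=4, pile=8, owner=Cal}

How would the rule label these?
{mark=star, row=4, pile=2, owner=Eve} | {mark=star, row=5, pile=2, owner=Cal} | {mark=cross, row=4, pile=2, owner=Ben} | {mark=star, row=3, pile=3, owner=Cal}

'Positive' ⟺ mark is star AND row ≥ 2.
{mark=star, row=4, pile=2, owner=Eve} → mark is star, row = 4 → Positive. {mark=star, row=5, pile=2, owner=Cal} → mark is star, row = 5 → Positive. {mark=cross, row=4, pile=2, owner=Ben} → mark is cross, row = 4 → Negative. {mark=star, row=3, pile=3, owner=Cal} → mark is star, row = 3 → Positive.

Positive, Positive, Negative, Positive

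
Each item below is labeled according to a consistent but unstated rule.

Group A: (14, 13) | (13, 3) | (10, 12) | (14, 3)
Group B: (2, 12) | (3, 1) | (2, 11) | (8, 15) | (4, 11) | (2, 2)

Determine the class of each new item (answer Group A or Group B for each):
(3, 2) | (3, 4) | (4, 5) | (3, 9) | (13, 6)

Group B, Group B, Group B, Group B, Group A

The simplest hypothesis consistent with all the labels is: first ≥ 10.
(3, 2): Group B (first 3). (3, 4): Group B (first 3). (4, 5): Group B (first 4). (3, 9): Group B (first 3). (13, 6): Group A (first 13).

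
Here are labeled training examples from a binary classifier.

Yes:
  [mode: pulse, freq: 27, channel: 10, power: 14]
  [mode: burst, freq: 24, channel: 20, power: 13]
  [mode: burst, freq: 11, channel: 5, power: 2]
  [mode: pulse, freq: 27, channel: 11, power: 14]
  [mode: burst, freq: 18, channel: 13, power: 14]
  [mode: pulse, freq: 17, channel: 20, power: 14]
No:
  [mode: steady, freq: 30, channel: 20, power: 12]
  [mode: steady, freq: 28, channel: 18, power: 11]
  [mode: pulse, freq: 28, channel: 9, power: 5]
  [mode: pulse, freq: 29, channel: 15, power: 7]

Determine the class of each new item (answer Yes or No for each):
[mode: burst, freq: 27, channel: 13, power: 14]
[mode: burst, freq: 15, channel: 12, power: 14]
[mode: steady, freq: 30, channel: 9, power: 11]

All 'Yes' examples share one property — freq ≤ 27 — and every 'No' example lacks it.

Yes, Yes, No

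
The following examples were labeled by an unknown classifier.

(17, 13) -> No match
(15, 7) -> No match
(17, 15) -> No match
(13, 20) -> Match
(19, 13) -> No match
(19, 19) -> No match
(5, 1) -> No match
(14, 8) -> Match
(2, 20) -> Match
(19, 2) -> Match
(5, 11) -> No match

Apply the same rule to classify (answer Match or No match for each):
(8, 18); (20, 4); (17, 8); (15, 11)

All 'Match' examples share one property — second is even — and every 'No match' example lacks it.
(8, 18): second 18 — has this property, so Match.
(20, 4): second 4 — has this property, so Match.
(17, 8): second 8 — has this property, so Match.
(15, 11): second 11 — fails this test, so No match.

Match, Match, Match, No match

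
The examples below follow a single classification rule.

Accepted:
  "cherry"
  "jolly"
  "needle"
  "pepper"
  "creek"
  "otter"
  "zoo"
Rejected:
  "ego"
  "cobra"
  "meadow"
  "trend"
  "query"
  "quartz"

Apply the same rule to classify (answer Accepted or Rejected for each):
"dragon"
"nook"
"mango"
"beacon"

The distinguishing property — has a double letter — holds for all the 'Accepted' cases and none of the 'Rejected' cases.
"dragon": no doubled letter, fails this test → Rejected.
"nook": 'oo' doubled, qualifies → Accepted.
"mango": no doubled letter, fails this test → Rejected.
"beacon": no doubled letter, fails this test → Rejected.

Rejected, Accepted, Rejected, Rejected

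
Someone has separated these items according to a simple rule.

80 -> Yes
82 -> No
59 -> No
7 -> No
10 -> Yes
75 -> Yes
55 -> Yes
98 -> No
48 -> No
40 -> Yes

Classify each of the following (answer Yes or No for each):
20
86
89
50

Every 'Yes' example satisfies: multiple of 5. None of the 'No' examples do.

Yes, No, No, Yes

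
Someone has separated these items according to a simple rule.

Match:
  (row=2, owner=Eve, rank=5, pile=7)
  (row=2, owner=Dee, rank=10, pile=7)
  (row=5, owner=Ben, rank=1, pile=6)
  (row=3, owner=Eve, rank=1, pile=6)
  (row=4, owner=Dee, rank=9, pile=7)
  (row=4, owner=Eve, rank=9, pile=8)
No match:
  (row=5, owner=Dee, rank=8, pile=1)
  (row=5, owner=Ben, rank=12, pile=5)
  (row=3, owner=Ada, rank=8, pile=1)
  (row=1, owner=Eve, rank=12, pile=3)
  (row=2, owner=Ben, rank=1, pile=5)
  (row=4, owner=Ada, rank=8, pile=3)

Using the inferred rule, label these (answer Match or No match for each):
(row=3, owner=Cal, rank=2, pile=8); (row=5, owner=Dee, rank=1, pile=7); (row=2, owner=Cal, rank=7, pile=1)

One predicate separates the groups cleanly: pile ≥ 6.
Match: (row=3, owner=Cal, rank=2, pile=8), since pile = 8. Match: (row=5, owner=Dee, rank=1, pile=7), since pile = 7. No match: (row=2, owner=Cal, rank=7, pile=1), since pile = 1.

Match, Match, No match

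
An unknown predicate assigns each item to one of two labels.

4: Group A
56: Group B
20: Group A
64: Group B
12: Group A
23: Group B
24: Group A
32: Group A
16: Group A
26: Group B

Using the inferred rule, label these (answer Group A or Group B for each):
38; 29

Group B, Group B

The simplest hypothesis consistent with all the labels is: multiple of 4 AND at most 32.
38 — 38 = 4·9 + 2, 38 > 32, hence Group B.
29 — 29 = 4·7 + 1, 29 ≤ 32, hence Group B.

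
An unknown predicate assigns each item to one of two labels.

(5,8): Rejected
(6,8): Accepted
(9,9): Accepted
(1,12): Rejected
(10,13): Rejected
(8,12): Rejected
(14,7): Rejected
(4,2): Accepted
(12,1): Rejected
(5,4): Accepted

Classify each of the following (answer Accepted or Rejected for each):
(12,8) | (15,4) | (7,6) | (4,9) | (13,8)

The common property of the 'Accepted' items is: |first − second| ≤ 2. No 'Rejected' item has it.

Rejected, Rejected, Accepted, Rejected, Rejected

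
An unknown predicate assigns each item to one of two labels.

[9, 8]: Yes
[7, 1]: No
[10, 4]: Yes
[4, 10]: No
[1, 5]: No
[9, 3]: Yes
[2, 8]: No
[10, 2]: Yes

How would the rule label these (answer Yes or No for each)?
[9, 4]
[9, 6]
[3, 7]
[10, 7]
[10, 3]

Yes, Yes, No, Yes, Yes

Rule: first ≥ 8. This holds for each 'Yes' example and fails for each 'No' one.
[9, 4] → first 9 → Yes.
[9, 6] → first 9 → Yes.
[3, 7] → first 3 → No.
[10, 7] → first 10 → Yes.
[10, 3] → first 10 → Yes.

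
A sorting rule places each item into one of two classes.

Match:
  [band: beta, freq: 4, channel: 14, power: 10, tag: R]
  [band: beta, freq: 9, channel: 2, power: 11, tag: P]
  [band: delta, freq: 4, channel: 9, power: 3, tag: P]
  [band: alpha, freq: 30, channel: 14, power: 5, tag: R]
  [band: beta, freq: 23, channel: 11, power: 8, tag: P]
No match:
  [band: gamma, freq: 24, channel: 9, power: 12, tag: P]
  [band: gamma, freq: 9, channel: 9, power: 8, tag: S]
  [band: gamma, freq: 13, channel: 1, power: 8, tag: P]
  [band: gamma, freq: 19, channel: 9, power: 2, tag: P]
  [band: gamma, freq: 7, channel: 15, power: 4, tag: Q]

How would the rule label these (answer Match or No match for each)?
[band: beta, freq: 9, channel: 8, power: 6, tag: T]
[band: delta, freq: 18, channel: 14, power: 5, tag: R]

Match, Match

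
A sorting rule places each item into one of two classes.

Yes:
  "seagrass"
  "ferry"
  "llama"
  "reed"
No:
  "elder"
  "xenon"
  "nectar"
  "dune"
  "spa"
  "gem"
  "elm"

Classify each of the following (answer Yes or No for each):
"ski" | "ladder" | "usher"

'Yes' ⟺ has a double letter.
"ski" — no doubled letter, hence No.
"ladder" — 'dd' doubled, hence Yes.
"usher" — no doubled letter, hence No.

No, Yes, No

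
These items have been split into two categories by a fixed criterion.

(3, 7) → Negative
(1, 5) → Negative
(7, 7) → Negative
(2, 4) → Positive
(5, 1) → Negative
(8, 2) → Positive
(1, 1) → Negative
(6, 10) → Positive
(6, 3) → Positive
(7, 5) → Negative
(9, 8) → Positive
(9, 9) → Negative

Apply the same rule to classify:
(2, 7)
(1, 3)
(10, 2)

Positive, Negative, Positive

All 'Positive' examples share one property — product is even — and every 'Negative' example lacks it.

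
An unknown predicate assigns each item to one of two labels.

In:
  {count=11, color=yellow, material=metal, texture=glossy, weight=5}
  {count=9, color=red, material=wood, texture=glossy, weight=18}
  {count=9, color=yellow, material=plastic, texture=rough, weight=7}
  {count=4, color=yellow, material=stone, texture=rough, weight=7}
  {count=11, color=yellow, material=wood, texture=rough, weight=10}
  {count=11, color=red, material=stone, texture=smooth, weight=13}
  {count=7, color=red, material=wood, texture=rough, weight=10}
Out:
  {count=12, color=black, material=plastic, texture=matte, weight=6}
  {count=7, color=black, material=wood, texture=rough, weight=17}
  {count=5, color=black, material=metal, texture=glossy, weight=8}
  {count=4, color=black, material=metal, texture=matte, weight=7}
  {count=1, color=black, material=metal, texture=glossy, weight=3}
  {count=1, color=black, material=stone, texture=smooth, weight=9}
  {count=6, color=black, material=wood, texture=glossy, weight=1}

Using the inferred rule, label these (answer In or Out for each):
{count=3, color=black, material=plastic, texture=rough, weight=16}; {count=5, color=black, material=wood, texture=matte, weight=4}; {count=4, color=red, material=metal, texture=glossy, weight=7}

Out, Out, In

The rule appears to be: color is not black.
Out: {count=3, color=black, material=plastic, texture=rough, weight=16}, since color is black. Out: {count=5, color=black, material=wood, texture=matte, weight=4}, since color is black. In: {count=4, color=red, material=metal, texture=glossy, weight=7}, since color is red.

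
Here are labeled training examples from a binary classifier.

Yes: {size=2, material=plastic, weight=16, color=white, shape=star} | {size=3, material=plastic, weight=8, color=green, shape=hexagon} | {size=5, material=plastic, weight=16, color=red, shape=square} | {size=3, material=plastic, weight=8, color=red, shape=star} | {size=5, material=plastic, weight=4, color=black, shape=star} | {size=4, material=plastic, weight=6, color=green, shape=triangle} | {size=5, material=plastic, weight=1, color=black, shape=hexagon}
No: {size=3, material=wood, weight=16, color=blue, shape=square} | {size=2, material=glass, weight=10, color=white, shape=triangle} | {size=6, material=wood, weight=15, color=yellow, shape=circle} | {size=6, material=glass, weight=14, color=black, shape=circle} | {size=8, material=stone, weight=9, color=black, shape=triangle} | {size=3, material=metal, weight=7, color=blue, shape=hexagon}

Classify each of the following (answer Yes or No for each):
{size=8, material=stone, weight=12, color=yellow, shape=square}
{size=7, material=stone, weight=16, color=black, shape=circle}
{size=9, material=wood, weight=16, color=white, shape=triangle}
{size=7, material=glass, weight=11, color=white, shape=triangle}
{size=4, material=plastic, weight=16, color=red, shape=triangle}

No, No, No, No, Yes

One predicate separates the groups cleanly: material is plastic.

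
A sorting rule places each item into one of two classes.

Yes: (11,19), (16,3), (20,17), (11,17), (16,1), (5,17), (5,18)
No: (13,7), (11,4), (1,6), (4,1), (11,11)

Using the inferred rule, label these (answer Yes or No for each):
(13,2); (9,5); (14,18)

The rule appears to be: max ≥ 16.
(13,2): max 13, fails the rule → No. (9,5): max 9, fails the rule → No. (14,18): max 18, meets the rule → Yes.

No, No, Yes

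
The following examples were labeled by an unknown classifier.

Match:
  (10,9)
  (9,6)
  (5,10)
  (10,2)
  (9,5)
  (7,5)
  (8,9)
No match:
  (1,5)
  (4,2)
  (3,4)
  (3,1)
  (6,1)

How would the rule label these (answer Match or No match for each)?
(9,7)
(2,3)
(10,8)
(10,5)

Match, No match, Match, Match

Rule: sum ≥ 12. This holds for each 'Match' example and fails for each 'No match' one.
(9,7): Match (9+7 = 16).
(2,3): No match (2+3 = 5).
(10,8): Match (10+8 = 18).
(10,5): Match (10+5 = 15).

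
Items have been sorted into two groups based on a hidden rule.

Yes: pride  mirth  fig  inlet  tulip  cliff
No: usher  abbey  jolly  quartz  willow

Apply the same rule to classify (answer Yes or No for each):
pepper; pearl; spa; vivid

The distinguishing property — odd length AND contains 'i' — holds for all the 'Yes' cases and none of the 'No' cases.
pepper: length 6, no 'i', doesn't match → No.
pearl: length 5, no 'i', doesn't match → No.
spa: length 3, no 'i', doesn't match → No.
vivid: length 5, has 'i', has this property → Yes.

No, No, No, Yes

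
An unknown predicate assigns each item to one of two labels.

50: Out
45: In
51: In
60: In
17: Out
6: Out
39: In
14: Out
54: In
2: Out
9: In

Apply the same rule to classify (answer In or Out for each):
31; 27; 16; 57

All 'In' examples share one property — multiple of 3 AND at least 9 — and every 'Out' example lacks it.
31: 31 = 3·10 + 1, 31 ≥ 9 — lacks this property, so Out. 27: 27 = 3·9, 27 ≥ 9 — qualifies, so In. 16: 16 = 3·5 + 1, 16 ≥ 9 — lacks this property, so Out. 57: 57 = 3·19, 57 ≥ 9 — qualifies, so In.

Out, In, Out, In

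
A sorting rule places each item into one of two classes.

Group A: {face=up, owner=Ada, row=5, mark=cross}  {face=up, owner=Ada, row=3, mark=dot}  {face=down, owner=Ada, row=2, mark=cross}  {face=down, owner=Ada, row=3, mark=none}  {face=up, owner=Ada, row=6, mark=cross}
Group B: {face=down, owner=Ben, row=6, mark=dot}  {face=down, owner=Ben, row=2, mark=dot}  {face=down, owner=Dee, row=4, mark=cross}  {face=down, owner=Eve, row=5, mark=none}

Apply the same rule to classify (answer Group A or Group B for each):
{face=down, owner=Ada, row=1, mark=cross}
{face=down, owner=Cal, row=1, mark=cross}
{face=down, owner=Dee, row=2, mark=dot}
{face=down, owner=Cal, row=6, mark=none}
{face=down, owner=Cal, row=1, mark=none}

One predicate separates the groups cleanly: owner is Ada.
{face=down, owner=Ada, row=1, mark=cross}: owner is Ada — matches, so Group A. {face=down, owner=Cal, row=1, mark=cross}: owner is Cal — doesn't qualify, so Group B. {face=down, owner=Dee, row=2, mark=dot}: owner is Dee — doesn't qualify, so Group B. {face=down, owner=Cal, row=6, mark=none}: owner is Cal — doesn't qualify, so Group B. {face=down, owner=Cal, row=1, mark=none}: owner is Cal — doesn't qualify, so Group B.

Group A, Group B, Group B, Group B, Group B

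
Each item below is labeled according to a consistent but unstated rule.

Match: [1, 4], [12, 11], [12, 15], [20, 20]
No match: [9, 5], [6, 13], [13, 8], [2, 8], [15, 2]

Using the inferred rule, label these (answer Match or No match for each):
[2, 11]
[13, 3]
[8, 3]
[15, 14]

No match, No match, No match, Match

'Match' ⟺ |first − second| ≤ 3.
[2, 11]: |2−11| = 9 — doesn't match, so No match.
[13, 3]: |13−3| = 10 — doesn't match, so No match.
[8, 3]: |8−3| = 5 — doesn't match, so No match.
[15, 14]: |15−14| = 1 — checks out, so Match.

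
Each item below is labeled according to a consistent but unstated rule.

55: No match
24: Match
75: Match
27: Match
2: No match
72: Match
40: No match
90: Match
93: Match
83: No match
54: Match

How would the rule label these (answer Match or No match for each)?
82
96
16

No match, Match, No match

The distinguishing property — multiple of 3 — holds for all the 'Match' cases and none of the 'No match' cases.
No match: 82, since 82 = 3·27 + 1. Match: 96, since 96 = 3·32. No match: 16, since 16 = 3·5 + 1.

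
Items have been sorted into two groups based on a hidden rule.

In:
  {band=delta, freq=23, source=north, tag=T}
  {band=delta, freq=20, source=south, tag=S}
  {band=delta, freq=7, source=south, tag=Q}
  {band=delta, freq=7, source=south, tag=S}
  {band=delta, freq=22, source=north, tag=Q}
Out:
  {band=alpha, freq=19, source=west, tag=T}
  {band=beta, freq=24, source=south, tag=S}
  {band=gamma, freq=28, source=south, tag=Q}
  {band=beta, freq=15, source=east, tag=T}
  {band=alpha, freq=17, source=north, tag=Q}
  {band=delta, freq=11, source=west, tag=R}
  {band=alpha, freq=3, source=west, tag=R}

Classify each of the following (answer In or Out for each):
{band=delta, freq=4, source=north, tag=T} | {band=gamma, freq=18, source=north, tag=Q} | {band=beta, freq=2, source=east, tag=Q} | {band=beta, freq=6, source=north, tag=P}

In, Out, Out, Out

'In' ⟺ band is delta AND freq ≠ 11.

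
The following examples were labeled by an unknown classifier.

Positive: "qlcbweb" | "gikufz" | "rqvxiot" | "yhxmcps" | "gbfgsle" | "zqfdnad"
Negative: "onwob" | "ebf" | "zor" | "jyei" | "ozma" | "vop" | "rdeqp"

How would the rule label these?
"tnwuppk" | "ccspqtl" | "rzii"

Positive, Positive, Negative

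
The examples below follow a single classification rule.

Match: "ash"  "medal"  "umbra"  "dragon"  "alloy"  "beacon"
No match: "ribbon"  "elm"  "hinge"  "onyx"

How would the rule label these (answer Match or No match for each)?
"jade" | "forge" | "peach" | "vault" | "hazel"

Match, No match, Match, Match, Match

'Match' ⟺ contains 'a'.
"jade" — has 'a', hence Match.
"forge" — no 'a', hence No match.
"peach" — has 'a', hence Match.
"vault" — has 'a', hence Match.
"hazel" — has 'a', hence Match.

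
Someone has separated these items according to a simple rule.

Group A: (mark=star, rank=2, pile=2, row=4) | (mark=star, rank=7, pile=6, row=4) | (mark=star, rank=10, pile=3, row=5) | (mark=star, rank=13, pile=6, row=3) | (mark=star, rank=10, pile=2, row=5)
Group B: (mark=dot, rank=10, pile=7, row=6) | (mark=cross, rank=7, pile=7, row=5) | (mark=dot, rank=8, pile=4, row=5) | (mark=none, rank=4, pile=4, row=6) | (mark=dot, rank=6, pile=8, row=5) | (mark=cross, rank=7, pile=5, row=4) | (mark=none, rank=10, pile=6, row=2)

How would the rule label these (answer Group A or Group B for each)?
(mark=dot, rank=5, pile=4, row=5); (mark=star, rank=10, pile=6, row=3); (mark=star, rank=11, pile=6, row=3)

The common property of the 'Group A' items is: mark is star. No 'Group B' item has it.

Group B, Group A, Group A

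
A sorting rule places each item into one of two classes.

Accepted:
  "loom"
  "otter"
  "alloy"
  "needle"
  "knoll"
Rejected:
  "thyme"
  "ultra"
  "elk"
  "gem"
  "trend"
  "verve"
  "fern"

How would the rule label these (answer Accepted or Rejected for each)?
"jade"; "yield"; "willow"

Rejected, Rejected, Accepted

Comparing the two groups points to one rule — has a double letter.
"jade": no doubled letter — doesn't qualify, so Rejected.
"yield": no doubled letter — doesn't qualify, so Rejected.
"willow": 'll' doubled — fits, so Accepted.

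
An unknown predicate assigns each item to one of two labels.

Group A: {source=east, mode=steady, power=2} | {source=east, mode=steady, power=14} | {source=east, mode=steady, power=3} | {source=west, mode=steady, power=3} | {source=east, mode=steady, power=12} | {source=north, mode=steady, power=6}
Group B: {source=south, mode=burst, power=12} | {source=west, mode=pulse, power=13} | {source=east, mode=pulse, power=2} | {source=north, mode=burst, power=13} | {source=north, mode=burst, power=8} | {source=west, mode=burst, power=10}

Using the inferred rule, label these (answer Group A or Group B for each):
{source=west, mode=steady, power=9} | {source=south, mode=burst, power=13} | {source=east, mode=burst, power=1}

The simplest hypothesis consistent with all the labels is: mode is steady.
{source=west, mode=steady, power=9} — mode is steady, hence Group A.
{source=south, mode=burst, power=13} — mode is burst, hence Group B.
{source=east, mode=burst, power=1} — mode is burst, hence Group B.

Group A, Group B, Group B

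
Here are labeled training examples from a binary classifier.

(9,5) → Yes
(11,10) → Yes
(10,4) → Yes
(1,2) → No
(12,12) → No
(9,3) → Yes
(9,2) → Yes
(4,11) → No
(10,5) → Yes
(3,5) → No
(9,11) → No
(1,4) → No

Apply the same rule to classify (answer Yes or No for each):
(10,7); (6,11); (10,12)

Yes, No, No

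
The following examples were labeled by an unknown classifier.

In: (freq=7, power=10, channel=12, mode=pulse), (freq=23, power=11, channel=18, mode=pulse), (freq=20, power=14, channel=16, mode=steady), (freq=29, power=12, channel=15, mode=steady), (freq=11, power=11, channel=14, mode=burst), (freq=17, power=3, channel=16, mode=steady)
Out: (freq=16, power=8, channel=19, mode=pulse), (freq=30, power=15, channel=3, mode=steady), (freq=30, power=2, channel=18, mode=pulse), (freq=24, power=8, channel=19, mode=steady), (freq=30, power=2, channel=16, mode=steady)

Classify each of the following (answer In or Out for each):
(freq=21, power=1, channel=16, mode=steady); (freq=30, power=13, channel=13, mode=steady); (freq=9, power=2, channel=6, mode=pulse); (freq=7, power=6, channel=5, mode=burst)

In, Out, In, In

The distinguishing property — channel ≤ 18 AND freq ≤ 29 — holds for all the 'In' cases and none of the 'Out' cases.
(freq=21, power=1, channel=16, mode=steady) → channel = 16, freq = 21 → In. (freq=30, power=13, channel=13, mode=steady) → channel = 13, freq = 30 → Out. (freq=9, power=2, channel=6, mode=pulse) → channel = 6, freq = 9 → In. (freq=7, power=6, channel=5, mode=burst) → channel = 5, freq = 7 → In.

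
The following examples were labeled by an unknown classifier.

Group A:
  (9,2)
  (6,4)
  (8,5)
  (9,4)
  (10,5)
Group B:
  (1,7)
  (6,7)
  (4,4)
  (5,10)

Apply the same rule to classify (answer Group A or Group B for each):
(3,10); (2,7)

Group B, Group B

Comparing the two groups points to one rule — first > second.
(3,10): Group B (3 < 10).
(2,7): Group B (2 < 7).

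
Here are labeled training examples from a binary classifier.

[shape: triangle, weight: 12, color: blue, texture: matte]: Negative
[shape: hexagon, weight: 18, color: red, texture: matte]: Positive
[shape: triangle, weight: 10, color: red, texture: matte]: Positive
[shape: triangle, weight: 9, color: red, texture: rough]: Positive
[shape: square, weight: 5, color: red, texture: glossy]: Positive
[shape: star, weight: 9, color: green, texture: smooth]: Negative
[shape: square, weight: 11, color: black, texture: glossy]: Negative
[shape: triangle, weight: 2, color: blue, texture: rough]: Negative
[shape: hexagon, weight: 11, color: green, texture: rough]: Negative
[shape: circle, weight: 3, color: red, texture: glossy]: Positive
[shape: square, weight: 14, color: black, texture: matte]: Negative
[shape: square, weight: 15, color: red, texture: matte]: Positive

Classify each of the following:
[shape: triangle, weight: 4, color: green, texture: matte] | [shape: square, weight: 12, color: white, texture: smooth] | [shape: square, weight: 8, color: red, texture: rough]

'Positive' ⟺ color is red.
Negative: [shape: triangle, weight: 4, color: green, texture: matte], since color is green.
Negative: [shape: square, weight: 12, color: white, texture: smooth], since color is white.
Positive: [shape: square, weight: 8, color: red, texture: rough], since color is red.

Negative, Negative, Positive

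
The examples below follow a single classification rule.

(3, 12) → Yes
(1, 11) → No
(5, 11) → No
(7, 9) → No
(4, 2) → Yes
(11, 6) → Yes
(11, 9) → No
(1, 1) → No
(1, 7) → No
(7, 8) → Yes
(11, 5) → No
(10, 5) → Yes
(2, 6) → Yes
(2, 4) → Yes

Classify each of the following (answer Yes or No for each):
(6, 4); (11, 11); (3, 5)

The pattern is that an item is 'Yes' exactly when: product is even.
Yes: (6, 4), since 6·4 = 24. No: (11, 11), since 11·11 = 121. No: (3, 5), since 3·5 = 15.

Yes, No, No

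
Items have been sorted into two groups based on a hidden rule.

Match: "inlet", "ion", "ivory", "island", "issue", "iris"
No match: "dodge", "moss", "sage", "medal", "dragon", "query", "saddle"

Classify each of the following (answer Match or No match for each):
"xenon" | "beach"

No match, No match

A rule that fits every label: contains 'i' — true of each 'Match' example, false of each 'No match' one.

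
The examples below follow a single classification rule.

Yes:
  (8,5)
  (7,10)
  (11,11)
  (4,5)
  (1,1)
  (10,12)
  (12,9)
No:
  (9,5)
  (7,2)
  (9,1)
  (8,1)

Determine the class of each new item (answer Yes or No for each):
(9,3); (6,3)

The simplest hypothesis consistent with all the labels is: |first − second| ≤ 3.
(9,3) → |9−3| = 6 → No.
(6,3) → |6−3| = 3 → Yes.

No, Yes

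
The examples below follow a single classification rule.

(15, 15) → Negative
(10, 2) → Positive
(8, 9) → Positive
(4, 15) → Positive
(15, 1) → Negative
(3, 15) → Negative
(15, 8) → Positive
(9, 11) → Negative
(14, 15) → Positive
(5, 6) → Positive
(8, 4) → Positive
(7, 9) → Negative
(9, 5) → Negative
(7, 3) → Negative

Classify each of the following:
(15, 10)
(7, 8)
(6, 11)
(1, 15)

The rule appears to be: product is even.
(15, 10) → 15·10 = 150 → Positive.
(7, 8) → 7·8 = 56 → Positive.
(6, 11) → 6·11 = 66 → Positive.
(1, 15) → 1·15 = 15 → Negative.

Positive, Positive, Positive, Negative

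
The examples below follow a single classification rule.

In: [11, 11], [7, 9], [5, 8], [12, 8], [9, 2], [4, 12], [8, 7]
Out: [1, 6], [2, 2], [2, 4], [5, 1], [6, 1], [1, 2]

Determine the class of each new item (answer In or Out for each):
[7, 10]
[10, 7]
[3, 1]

In, In, Out

Every 'In' example satisfies: sum ≥ 11. None of the 'Out' examples do.
[7, 10] — 7+10 = 17, hence In.
[10, 7] — 10+7 = 17, hence In.
[3, 1] — 3+1 = 4, hence Out.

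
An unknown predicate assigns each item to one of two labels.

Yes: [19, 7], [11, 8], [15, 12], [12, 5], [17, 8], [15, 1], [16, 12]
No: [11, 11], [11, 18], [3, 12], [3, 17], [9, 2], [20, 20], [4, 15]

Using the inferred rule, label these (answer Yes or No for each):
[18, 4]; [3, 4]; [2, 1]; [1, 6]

Yes, No, No, No

The simplest hypothesis consistent with all the labels is: first > second AND sum ≥ 15.
[18, 4]: 18 > 4, 18+4 = 22 — qualifies, so Yes.
[3, 4]: 3 < 4, 3+4 = 7 — does not fit, so No.
[2, 1]: 2 > 1, 2+1 = 3 — does not fit, so No.
[1, 6]: 1 < 6, 1+6 = 7 — does not fit, so No.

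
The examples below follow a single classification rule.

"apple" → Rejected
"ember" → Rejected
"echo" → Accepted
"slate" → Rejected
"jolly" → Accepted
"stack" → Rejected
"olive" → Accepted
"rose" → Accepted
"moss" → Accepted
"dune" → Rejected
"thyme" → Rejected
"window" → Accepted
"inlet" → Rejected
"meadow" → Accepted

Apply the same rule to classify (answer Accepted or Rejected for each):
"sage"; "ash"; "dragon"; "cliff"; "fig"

The classifier is using: contains 'o'.
"sage" — no 'o', hence Rejected.
"ash" — no 'o', hence Rejected.
"dragon" — has 'o', hence Accepted.
"cliff" — no 'o', hence Rejected.
"fig" — no 'o', hence Rejected.

Rejected, Rejected, Accepted, Rejected, Rejected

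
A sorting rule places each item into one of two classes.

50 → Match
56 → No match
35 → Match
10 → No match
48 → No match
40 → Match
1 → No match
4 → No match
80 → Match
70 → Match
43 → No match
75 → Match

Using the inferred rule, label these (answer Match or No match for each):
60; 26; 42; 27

Match, No match, No match, No match

The classifier is using: multiple of 5 AND at least 35.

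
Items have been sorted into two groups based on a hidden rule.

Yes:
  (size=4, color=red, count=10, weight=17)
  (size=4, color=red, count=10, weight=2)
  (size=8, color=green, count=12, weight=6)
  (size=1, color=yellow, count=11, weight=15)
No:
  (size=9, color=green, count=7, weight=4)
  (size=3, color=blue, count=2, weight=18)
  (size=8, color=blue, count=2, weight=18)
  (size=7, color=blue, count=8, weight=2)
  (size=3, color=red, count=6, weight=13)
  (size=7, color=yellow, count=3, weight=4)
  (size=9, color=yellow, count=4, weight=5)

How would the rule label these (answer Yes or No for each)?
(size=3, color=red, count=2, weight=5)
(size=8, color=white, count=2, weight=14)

No, No

The classifier is using: count ≥ 10.
(size=3, color=red, count=2, weight=5): count = 2 — lacks this property, so No.
(size=8, color=white, count=2, weight=14): count = 2 — lacks this property, so No.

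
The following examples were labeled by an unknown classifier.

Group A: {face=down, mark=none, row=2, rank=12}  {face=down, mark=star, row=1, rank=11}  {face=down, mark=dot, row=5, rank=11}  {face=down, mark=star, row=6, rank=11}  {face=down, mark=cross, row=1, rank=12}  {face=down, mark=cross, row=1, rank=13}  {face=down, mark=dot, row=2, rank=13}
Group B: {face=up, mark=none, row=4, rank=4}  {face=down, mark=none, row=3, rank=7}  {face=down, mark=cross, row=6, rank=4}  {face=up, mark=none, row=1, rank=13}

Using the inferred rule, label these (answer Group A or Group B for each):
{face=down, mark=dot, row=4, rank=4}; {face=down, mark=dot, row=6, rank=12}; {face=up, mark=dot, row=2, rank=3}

The rule appears to be: face is down AND rank ≥ 11.
{face=down, mark=dot, row=4, rank=4} → face is down, rank = 4 → Group B.
{face=down, mark=dot, row=6, rank=12} → face is down, rank = 12 → Group A.
{face=up, mark=dot, row=2, rank=3} → face is up, rank = 3 → Group B.

Group B, Group A, Group B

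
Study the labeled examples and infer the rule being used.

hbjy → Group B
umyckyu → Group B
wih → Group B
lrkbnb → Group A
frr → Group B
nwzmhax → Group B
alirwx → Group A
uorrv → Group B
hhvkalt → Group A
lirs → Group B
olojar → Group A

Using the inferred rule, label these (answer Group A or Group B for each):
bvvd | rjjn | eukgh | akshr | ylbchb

Group B, Group B, Group B, Group B, Group A

'Group A' ⟺ length ≥ 5 AND contains 'l'.
bvvd — length 4, no 'l', hence Group B. rjjn — length 4, no 'l', hence Group B. eukgh — length 5, no 'l', hence Group B. akshr — length 5, no 'l', hence Group B. ylbchb — length 6, has 'l', hence Group A.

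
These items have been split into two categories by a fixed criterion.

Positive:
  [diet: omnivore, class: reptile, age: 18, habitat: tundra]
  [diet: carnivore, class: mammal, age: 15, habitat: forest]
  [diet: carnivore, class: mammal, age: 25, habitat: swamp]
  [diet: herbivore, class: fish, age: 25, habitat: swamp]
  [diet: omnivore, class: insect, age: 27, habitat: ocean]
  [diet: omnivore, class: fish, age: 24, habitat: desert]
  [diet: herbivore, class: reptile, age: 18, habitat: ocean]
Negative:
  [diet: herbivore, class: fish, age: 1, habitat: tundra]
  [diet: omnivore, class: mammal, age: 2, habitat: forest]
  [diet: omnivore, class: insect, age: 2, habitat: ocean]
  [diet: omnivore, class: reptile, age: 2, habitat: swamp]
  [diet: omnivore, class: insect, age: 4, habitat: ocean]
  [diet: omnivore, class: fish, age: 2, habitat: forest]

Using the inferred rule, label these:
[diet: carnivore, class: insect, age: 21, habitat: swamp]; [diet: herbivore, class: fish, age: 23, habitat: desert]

Positive, Positive

'Positive' ⟺ age ≥ 15.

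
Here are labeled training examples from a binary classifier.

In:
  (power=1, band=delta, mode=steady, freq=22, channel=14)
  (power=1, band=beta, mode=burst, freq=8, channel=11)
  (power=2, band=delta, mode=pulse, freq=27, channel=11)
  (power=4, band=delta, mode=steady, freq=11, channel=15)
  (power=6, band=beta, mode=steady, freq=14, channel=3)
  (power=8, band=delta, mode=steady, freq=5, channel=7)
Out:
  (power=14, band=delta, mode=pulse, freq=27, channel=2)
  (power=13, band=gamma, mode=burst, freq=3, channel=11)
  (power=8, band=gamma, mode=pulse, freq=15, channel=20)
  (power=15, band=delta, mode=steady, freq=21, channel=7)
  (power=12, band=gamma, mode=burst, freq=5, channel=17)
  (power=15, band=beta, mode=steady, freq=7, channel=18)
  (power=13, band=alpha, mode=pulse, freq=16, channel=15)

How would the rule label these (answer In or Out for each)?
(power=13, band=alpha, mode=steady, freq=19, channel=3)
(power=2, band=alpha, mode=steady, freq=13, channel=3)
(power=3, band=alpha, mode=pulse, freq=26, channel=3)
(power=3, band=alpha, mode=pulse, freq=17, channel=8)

The distinguishing property — channel ≤ 15 AND power ≤ 8 — holds for all the 'In' cases and none of the 'Out' cases.
(power=13, band=alpha, mode=steady, freq=19, channel=3): Out (channel = 3, power = 13).
(power=2, band=alpha, mode=steady, freq=13, channel=3): In (channel = 3, power = 2).
(power=3, band=alpha, mode=pulse, freq=26, channel=3): In (channel = 3, power = 3).
(power=3, band=alpha, mode=pulse, freq=17, channel=8): In (channel = 8, power = 3).

Out, In, In, In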